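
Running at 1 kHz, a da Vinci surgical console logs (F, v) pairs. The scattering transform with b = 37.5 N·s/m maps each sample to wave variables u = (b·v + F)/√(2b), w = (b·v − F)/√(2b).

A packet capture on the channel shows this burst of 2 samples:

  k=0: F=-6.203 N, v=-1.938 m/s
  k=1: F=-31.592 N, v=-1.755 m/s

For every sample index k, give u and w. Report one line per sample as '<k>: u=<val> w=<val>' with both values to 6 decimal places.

k=0: b·v=37.5×(-1.938)=-72.675000; √(2b)=8.660254; u=(-72.675000+(-6.203))/8.660254=-9.108047, w=(-72.675000−(-6.203))/8.660254=-7.675525
k=1: b·v=37.5×(-1.755)=-65.812500; √(2b)=8.660254; u=(-65.812500+(-31.592))/8.660254=-11.247303, w=(-65.812500−(-31.592))/8.660254=-3.951443

0: u=-9.108047 w=-7.675525
1: u=-11.247303 w=-3.951443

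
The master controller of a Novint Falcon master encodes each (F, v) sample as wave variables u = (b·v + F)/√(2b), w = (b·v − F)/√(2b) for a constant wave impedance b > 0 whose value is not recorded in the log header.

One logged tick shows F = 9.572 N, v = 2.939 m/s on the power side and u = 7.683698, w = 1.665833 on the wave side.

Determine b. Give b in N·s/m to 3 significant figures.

b = 5.06 N·s/m

u + w = 9.349531;  u + w = √(2b)·v, so √(2b) = 9.349531/2.939 = 3.181195.
b = (√(2b))²/2 = 10.119999/2 = 5.060000.
(Check via u − w = 2F/√(2b): u − w = 6.017865, 2F/√(2b) = 6.017865.)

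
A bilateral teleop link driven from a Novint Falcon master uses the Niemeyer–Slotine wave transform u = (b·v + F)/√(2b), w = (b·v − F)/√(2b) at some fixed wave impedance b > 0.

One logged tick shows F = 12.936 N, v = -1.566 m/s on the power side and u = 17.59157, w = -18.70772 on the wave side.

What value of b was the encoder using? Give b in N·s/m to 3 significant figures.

b = 0.254 N·s/m

u + w = -1.1161;  u + w = √(2b)·v, so √(2b) = -1.1161/(-1.566) = 0.7127.
b = (√(2b))²/2 = 0.5080/2 = 0.2540.
(Check via u − w = 2F/√(2b): u − w = 36.2993, 2F/√(2b) = 36.2994.)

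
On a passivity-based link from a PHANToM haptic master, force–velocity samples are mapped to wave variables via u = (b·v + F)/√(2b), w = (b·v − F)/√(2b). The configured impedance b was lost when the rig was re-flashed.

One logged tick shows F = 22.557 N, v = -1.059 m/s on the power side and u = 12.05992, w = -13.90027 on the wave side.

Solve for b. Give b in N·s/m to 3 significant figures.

b = 1.51 N·s/m

u + w = -1.8404;  u + w = √(2b)·v, so √(2b) = -1.8404/(-1.059) = 1.7378.
b = (√(2b))²/2 = 3.0200/2 = 1.5100.
(Check via u − w = 2F/√(2b): u − w = 25.9602, 2F/√(2b) = 25.9601.)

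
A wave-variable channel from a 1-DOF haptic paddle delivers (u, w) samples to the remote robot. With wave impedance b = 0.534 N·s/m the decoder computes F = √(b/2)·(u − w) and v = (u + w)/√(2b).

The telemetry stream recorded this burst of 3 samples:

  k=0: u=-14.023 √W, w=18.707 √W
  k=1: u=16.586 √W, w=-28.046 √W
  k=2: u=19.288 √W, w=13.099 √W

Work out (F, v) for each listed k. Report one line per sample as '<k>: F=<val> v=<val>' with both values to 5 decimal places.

k=0: u−w=-32.73000, u+w=4.68400; √(b/2)=0.51672, √(2b)=1.03344; F=0.51672×(-32.73)=-16.91226, v=4.68400/1.03344=4.53243
k=1: u−w=44.63200, u+w=-11.46000; √(b/2)=0.51672, √(2b)=1.03344; F=0.51672×44.632=23.06227, v=-11.46000/1.03344=-11.08917
k=2: u−w=6.18900, u+w=32.38700; √(b/2)=0.51672, √(2b)=1.03344; F=0.51672×6.189=3.19798, v=32.38700/1.03344=31.33900

0: F=-16.91226 v=4.53243
1: F=23.06227 v=-11.08917
2: F=3.19798 v=31.33900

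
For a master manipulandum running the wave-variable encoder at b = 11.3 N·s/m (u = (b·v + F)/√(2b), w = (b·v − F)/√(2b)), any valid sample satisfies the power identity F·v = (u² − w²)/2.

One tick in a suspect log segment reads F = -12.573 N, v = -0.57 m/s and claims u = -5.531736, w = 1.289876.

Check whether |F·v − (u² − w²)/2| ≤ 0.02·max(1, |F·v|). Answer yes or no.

F·v = (-12.573)×(-0.57) = 7.166610 W.
(u² − w²)/2 = (30.600103 − 1.663780)/2 = 14.468162 W.
|Δ| = 7.301552;  2% of max(1, |F·v|) = 0.143332.

no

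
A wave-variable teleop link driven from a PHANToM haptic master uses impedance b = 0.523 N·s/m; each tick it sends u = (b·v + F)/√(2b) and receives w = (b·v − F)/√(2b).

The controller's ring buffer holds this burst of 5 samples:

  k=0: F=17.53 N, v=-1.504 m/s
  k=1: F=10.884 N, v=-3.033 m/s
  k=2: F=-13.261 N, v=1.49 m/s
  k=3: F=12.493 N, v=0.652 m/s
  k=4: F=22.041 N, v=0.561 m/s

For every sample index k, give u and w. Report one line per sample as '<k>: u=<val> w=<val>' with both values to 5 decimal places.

k=0: b·v=0.523×(-1.504)=-0.78659; √(2b)=1.02274; u=(-0.78659+17.53)/1.02274=16.37111, w=(-0.78659−17.53)/1.02274=-17.90931
k=1: b·v=0.523×(-3.033)=-1.58626; √(2b)=1.02274; u=(-1.58626+10.884)/1.02274=9.09100, w=(-1.58626−10.884)/1.02274=-12.19297
k=2: b·v=0.523×1.49=0.77927; √(2b)=1.02274; u=(0.77927+(-13.261))/1.02274=-12.20419, w=(0.77927−(-13.261))/1.02274=13.72807
k=3: b·v=0.523×0.652=0.34100; √(2b)=1.02274; u=(0.34100+12.493)/1.02274=12.54862, w=(0.34100−12.493)/1.02274=-11.88180
k=4: b·v=0.523×0.561=0.29340; √(2b)=1.02274; u=(0.29340+22.041)/1.02274=21.83778, w=(0.29340−22.041)/1.02274=-21.26402

0: u=16.37111 w=-17.90931
1: u=9.09100 w=-12.19297
2: u=-12.20419 w=13.72807
3: u=12.54862 w=-11.88180
4: u=21.83778 w=-21.26402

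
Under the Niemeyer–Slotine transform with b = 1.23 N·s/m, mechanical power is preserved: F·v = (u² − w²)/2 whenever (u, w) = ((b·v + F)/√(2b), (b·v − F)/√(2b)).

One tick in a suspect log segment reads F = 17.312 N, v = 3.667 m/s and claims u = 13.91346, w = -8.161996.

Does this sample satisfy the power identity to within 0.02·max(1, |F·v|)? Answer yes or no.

F·v = 17.312×3.667 = 63.483104 W.
(u² − w²)/2 = (193.584369 − 66.618179)/2 = 63.483095 W.
|Δ| = 0.000009;  2% of max(1, |F·v|) = 1.269662.

yes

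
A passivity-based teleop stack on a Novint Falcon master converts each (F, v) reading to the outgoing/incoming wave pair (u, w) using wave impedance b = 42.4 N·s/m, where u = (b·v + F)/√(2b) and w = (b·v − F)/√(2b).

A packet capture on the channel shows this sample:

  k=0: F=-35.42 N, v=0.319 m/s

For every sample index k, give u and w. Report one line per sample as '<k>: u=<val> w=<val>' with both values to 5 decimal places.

0: u=-2.37758 w=5.31515

k=0: b·v=42.4×0.319=13.52560; √(2b)=9.20869; u=(13.52560+(-35.42))/9.20869=-2.37758, w=(13.52560−(-35.42))/9.20869=5.31515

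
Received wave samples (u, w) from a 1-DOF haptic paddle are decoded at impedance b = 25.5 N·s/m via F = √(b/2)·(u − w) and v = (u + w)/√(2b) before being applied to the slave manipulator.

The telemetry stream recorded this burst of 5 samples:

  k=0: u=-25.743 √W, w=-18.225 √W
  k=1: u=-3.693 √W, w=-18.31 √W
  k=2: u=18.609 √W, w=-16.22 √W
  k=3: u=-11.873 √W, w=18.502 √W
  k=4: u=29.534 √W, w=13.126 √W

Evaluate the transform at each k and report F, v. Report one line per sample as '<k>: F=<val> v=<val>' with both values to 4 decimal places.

0: F=-26.8446 v=-6.1568
1: F=52.1931 v=-3.0810
2: F=124.3644 v=0.3345
3: F=-108.4604 v=0.9282
4: F=58.5883 v=5.9736

k=0: u−w=-7.5180, u+w=-43.9680; √(b/2)=3.5707, √(2b)=7.1414; F=3.5707×(-7.518)=-26.8446, v=-43.9680/7.1414=-6.1568
k=1: u−w=14.6170, u+w=-22.0030; √(b/2)=3.5707, √(2b)=7.1414; F=3.5707×14.617=52.1931, v=-22.0030/7.1414=-3.0810
k=2: u−w=34.8290, u+w=2.3890; √(b/2)=3.5707, √(2b)=7.1414; F=3.5707×34.829=124.3644, v=2.3890/7.1414=0.3345
k=3: u−w=-30.3750, u+w=6.6290; √(b/2)=3.5707, √(2b)=7.1414; F=3.5707×(-30.375)=-108.4604, v=6.6290/7.1414=0.9282
k=4: u−w=16.4080, u+w=42.6600; √(b/2)=3.5707, √(2b)=7.1414; F=3.5707×16.408=58.5883, v=42.6600/7.1414=5.9736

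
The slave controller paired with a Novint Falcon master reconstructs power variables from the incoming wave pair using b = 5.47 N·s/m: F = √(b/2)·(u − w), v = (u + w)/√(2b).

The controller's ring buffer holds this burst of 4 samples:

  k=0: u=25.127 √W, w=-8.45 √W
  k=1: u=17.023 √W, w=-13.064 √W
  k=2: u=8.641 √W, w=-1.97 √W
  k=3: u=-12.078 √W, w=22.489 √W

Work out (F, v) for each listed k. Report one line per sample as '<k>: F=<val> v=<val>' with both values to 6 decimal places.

k=0: u−w=33.577000, u+w=16.677000; √(b/2)=1.653784, √(2b)=3.307567; F=1.653784×33.577=55.529090, v=16.677000/3.307567=5.042075
k=1: u−w=30.087000, u+w=3.959000; √(b/2)=1.653784, √(2b)=3.307567; F=1.653784×30.087=49.757385, v=3.959000/3.307567=1.196952
k=2: u−w=10.611000, u+w=6.671000; √(b/2)=1.653784, √(2b)=3.307567; F=1.653784×10.611=17.548297, v=6.671000/3.307567=2.016890
k=3: u−w=-34.567000, u+w=10.411000; √(b/2)=1.653784, √(2b)=3.307567; F=1.653784×(-34.567)=-57.166336, v=10.411000/3.307567=3.147631

0: F=55.529090 v=5.042075
1: F=49.757385 v=1.196952
2: F=17.548297 v=2.016890
3: F=-57.166336 v=3.147631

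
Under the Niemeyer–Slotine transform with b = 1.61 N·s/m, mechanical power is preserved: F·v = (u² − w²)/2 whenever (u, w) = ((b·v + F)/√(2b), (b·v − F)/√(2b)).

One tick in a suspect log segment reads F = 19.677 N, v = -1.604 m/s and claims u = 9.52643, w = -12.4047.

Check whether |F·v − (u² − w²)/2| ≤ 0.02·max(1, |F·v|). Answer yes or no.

F·v = 19.677×(-1.604) = -31.56191 W.
(u² − w²)/2 = (90.75287 − 153.87658)/2 = -31.56186 W.
|Δ| = 0.00005;  2% of max(1, |F·v|) = 0.63124.

yes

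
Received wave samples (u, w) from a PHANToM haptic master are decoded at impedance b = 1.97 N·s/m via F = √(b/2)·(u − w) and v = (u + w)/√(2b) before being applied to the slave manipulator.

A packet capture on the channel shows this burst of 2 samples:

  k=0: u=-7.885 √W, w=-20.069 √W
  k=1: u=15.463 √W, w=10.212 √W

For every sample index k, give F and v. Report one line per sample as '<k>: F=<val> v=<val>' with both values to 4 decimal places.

0: F=12.0923 v=-14.0830
1: F=5.2115 v=12.9349

k=0: u−w=12.1840, u+w=-27.9540; √(b/2)=0.9925, √(2b)=1.9849; F=0.9925×12.184=12.0923, v=-27.9540/1.9849=-14.0830
k=1: u−w=5.2510, u+w=25.6750; √(b/2)=0.9925, √(2b)=1.9849; F=0.9925×5.251=5.2115, v=25.6750/1.9849=12.9349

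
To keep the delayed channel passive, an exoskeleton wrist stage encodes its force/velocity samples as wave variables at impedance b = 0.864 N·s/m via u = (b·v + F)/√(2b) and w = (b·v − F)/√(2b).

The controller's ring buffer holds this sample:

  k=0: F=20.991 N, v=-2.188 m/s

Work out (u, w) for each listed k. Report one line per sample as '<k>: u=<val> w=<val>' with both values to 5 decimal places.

k=0: b·v=0.864×(-2.188)=-1.89043; √(2b)=1.31453; u=(-1.89043+20.991)/1.31453=14.53029, w=(-1.89043−20.991)/1.31453=-17.40650

0: u=14.53029 w=-17.40650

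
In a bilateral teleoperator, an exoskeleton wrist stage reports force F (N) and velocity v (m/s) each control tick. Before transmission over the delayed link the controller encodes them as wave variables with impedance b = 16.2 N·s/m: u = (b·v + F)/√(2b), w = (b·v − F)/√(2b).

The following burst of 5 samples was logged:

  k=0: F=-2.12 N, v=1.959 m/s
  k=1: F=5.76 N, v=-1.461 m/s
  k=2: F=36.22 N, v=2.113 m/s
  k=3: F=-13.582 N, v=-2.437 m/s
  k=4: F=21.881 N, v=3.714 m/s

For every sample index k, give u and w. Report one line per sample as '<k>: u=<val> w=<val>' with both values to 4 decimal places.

0: u=5.2030 w=5.9479
1: u=-3.1462 w=-5.1700
2: u=12.3769 w=-0.3495
3: u=-9.3219 w=-4.5497
4: u=14.4143 w=6.7261

k=0: b·v=16.2×1.959=31.7358; √(2b)=5.6921; u=(31.7358+(-2.12))/5.6921=5.2030, w=(31.7358−(-2.12))/5.6921=5.9479
k=1: b·v=16.2×(-1.461)=-23.6682; √(2b)=5.6921; u=(-23.6682+5.76)/5.6921=-3.1462, w=(-23.6682−5.76)/5.6921=-5.1700
k=2: b·v=16.2×2.113=34.2306; √(2b)=5.6921; u=(34.2306+36.22)/5.6921=12.3769, w=(34.2306−36.22)/5.6921=-0.3495
k=3: b·v=16.2×(-2.437)=-39.4794; √(2b)=5.6921; u=(-39.4794+(-13.582))/5.6921=-9.3219, w=(-39.4794−(-13.582))/5.6921=-4.5497
k=4: b·v=16.2×3.714=60.1668; √(2b)=5.6921; u=(60.1668+21.881)/5.6921=14.4143, w=(60.1668−21.881)/5.6921=6.7261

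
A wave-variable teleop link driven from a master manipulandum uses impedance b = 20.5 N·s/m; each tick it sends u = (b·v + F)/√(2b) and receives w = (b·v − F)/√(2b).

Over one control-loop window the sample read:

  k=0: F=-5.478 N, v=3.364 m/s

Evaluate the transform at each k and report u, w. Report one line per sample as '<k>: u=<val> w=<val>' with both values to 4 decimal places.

0: u=9.9145 w=11.6256

k=0: b·v=20.5×3.364=68.9620; √(2b)=6.4031; u=(68.9620+(-5.478))/6.4031=9.9145, w=(68.9620−(-5.478))/6.4031=11.6256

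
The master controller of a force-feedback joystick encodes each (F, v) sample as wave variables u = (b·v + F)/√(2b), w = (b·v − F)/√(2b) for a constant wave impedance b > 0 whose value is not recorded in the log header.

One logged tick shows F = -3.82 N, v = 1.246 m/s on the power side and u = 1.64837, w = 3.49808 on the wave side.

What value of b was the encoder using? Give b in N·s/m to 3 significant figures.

b = 8.53 N·s/m

u + w = 5.14645;  u + w = √(2b)·v, so √(2b) = 5.14645/1.246 = 4.13038.
b = (√(2b))²/2 = 17.06002/2 = 8.53001.
(Check via u − w = 2F/√(2b): u − w = -1.84971, 2F/√(2b) = -1.84971.)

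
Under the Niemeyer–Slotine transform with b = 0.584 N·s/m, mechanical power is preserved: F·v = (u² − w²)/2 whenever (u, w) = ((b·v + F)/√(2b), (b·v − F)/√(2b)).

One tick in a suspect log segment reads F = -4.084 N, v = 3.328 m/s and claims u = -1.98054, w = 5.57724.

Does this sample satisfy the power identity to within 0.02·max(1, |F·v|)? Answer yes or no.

yes

F·v = (-4.084)×3.328 = -13.59155 W.
(u² − w²)/2 = (3.92254 − 31.10561)/2 = -13.59153 W.
|Δ| = 0.00002;  2% of max(1, |F·v|) = 0.27183.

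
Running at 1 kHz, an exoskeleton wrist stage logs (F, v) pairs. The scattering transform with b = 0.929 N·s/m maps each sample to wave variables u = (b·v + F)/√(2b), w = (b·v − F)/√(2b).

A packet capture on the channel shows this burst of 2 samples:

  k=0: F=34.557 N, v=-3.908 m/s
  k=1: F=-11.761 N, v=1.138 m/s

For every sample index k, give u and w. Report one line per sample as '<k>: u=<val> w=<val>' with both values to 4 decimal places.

k=0: b·v=0.929×(-3.908)=-3.6305; √(2b)=1.3631; u=(-3.6305+34.557)/1.3631=22.6886, w=(-3.6305−34.557)/1.3631=-28.0155
k=1: b·v=0.929×1.138=1.0572; √(2b)=1.3631; u=(1.0572+(-11.761))/1.3631=-7.8526, w=(1.0572−(-11.761))/1.3631=9.4038

0: u=22.6886 w=-28.0155
1: u=-7.8526 w=9.4038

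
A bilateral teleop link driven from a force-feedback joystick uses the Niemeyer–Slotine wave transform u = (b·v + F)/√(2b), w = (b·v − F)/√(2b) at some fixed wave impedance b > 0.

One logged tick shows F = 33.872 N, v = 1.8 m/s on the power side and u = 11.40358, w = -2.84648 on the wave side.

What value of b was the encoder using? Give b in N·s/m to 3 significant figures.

b = 11.3 N·s/m

u + w = 8.5571;  u + w = √(2b)·v, so √(2b) = 8.5571/1.8 = 4.7539.
b = (√(2b))²/2 = 22.6000/2 = 11.3000.
(Check via u − w = 2F/√(2b): u − w = 14.2501, 2F/√(2b) = 14.2501.)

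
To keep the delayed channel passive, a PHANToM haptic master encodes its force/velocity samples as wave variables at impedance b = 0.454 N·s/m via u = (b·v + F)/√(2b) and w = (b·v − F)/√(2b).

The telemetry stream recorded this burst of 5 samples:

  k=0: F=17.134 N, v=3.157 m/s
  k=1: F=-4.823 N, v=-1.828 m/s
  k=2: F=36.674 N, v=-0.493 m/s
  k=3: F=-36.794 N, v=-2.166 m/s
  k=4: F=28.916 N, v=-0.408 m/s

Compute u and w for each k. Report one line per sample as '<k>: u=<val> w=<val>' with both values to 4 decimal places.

k=0: b·v=0.454×3.157=1.4333; √(2b)=0.9529; u=(1.4333+17.134)/0.9529=19.4852, w=(1.4333−17.134)/0.9529=-16.4769
k=1: b·v=0.454×(-1.828)=-0.8299; √(2b)=0.9529; u=(-0.8299+(-4.823))/0.9529=-5.9324, w=(-0.8299−(-4.823))/0.9529=4.1905
k=2: b·v=0.454×(-0.493)=-0.2238; √(2b)=0.9529; u=(-0.2238+36.674)/0.9529=38.2522, w=(-0.2238−36.674)/0.9529=-38.7220
k=3: b·v=0.454×(-2.166)=-0.9834; √(2b)=0.9529; u=(-0.9834+(-36.794))/0.9529=-39.6450, w=(-0.9834−(-36.794))/0.9529=37.5811
k=4: b·v=0.454×(-0.408)=-0.1852; √(2b)=0.9529; u=(-0.1852+28.916)/0.9529=30.1512, w=(-0.1852−28.916)/0.9529=-30.5400

0: u=19.4852 w=-16.4769
1: u=-5.9324 w=4.1905
2: u=38.2522 w=-38.7220
3: u=-39.6450 w=37.5811
4: u=30.1512 w=-30.5400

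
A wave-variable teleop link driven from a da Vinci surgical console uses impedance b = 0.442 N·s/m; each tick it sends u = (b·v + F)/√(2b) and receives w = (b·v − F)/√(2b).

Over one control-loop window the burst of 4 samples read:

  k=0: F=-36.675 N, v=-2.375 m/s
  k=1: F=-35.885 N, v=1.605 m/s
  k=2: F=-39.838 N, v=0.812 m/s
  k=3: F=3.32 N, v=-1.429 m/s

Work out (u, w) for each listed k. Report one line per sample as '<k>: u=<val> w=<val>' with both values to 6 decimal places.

0: u=-40.123632 w=37.890627
1: u=-37.412373 w=38.921415
2: u=-41.989535 w=42.752988
3: u=2.859334 w=-4.202898

k=0: b·v=0.442×(-2.375)=-1.049750; √(2b)=0.940213; u=(-1.049750+(-36.675))/0.940213=-40.123632, w=(-1.049750−(-36.675))/0.940213=37.890627
k=1: b·v=0.442×1.605=0.709410; √(2b)=0.940213; u=(0.709410+(-35.885))/0.940213=-37.412373, w=(0.709410−(-35.885))/0.940213=38.921415
k=2: b·v=0.442×0.812=0.358904; √(2b)=0.940213; u=(0.358904+(-39.838))/0.940213=-41.989535, w=(0.358904−(-39.838))/0.940213=42.752988
k=3: b·v=0.442×(-1.429)=-0.631618; √(2b)=0.940213; u=(-0.631618+3.32)/0.940213=2.859334, w=(-0.631618−3.32)/0.940213=-4.202898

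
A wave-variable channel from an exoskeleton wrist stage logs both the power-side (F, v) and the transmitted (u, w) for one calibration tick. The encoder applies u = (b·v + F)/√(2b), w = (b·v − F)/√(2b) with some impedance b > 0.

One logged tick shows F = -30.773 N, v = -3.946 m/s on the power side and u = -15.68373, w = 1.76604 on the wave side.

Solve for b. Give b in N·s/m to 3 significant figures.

u + w = -13.9177;  u + w = √(2b)·v, so √(2b) = -13.9177/(-3.946) = 3.5270.
b = (√(2b))²/2 = 12.4400/2 = 6.2200.
(Check via u − w = 2F/√(2b): u − w = -17.4498, 2F/√(2b) = -17.4498.)

b = 6.22 N·s/m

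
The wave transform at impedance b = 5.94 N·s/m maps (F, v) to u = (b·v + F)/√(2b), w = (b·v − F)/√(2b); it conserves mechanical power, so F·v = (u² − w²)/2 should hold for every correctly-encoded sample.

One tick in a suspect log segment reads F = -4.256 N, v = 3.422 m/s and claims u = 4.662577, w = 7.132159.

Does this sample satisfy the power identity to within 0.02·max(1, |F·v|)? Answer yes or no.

yes

F·v = (-4.256)×3.422 = -14.564032 W.
(u² − w²)/2 = (21.739624 − 50.867692)/2 = -14.564034 W.
|Δ| = 0.000002;  2% of max(1, |F·v|) = 0.291281.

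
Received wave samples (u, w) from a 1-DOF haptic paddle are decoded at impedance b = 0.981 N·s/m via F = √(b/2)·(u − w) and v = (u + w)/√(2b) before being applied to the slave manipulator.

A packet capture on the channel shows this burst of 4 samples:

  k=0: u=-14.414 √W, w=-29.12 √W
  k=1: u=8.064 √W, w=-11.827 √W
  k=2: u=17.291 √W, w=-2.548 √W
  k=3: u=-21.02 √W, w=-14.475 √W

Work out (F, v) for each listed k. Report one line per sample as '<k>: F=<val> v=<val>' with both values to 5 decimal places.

0: F=10.29945 v=-31.07986
1: F=13.93080 v=-2.68649
2: F=13.89438 v=10.52535
3: F=-4.58384 v=-25.34065

k=0: u−w=14.70600, u+w=-43.53400; √(b/2)=0.70036, √(2b)=1.40071; F=0.70036×14.706=10.29945, v=-43.53400/1.40071=-31.07986
k=1: u−w=19.89100, u+w=-3.76300; √(b/2)=0.70036, √(2b)=1.40071; F=0.70036×19.891=13.93080, v=-3.76300/1.40071=-2.68649
k=2: u−w=19.83900, u+w=14.74300; √(b/2)=0.70036, √(2b)=1.40071; F=0.70036×19.839=13.89438, v=14.74300/1.40071=10.52535
k=3: u−w=-6.54500, u+w=-35.49500; √(b/2)=0.70036, √(2b)=1.40071; F=0.70036×(-6.545)=-4.58384, v=-35.49500/1.40071=-25.34065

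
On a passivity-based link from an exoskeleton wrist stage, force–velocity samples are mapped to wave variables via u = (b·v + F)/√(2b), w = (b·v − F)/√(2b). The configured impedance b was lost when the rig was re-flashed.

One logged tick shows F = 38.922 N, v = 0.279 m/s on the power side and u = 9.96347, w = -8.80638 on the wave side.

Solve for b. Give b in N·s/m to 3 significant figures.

u + w = 1.1571;  u + w = √(2b)·v, so √(2b) = 1.1571/0.279 = 4.1473.
b = (√(2b))²/2 = 17.1999/2 = 8.5999.
(Check via u − w = 2F/√(2b): u − w = 18.7698, 2F/√(2b) = 18.7699.)

b = 8.6 N·s/m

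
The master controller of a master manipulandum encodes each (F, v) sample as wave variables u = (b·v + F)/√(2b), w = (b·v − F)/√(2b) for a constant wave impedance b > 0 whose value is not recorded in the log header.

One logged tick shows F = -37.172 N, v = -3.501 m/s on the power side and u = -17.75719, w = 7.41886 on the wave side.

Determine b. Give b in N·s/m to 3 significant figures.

b = 4.36 N·s/m

u + w = -10.33833;  u + w = √(2b)·v, so √(2b) = -10.33833/(-3.501) = 2.95296.
b = (√(2b))²/2 = 8.72000/2 = 4.36000.
(Check via u − w = 2F/√(2b): u − w = -25.17605, 2F/√(2b) = -25.17605.)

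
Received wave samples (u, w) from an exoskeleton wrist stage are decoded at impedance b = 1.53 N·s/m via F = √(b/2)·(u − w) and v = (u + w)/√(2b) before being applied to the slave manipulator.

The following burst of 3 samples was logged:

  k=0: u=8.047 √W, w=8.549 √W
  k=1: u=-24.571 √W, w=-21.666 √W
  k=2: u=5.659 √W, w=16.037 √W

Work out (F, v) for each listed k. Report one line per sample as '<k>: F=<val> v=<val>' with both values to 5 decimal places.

k=0: u−w=-0.50200, u+w=16.59600; √(b/2)=0.87464, √(2b)=1.74929; F=0.87464×(-0.502)=-0.43907, v=16.59600/1.74929=9.48730
k=1: u−w=-2.90500, u+w=-46.23700; √(b/2)=0.87464, √(2b)=1.74929; F=0.87464×(-2.905)=-2.54084, v=-46.23700/1.74929=-26.43193
k=2: u−w=-10.37800, u+w=21.69600; √(b/2)=0.87464, √(2b)=1.74929; F=0.87464×(-10.378)=-9.07704, v=21.69600/1.74929=12.40278

0: F=-0.43907 v=9.48730
1: F=-2.54084 v=-26.43193
2: F=-9.07704 v=12.40278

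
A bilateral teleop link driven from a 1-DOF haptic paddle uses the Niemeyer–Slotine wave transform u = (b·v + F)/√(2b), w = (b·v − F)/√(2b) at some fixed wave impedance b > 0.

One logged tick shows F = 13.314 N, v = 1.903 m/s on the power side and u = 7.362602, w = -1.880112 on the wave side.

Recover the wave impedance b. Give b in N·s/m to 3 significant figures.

b = 4.15 N·s/m

u + w = 5.482490;  u + w = √(2b)·v, so √(2b) = 5.482490/1.903 = 2.880972.
b = (√(2b))²/2 = 8.300001/2 = 4.150000.
(Check via u − w = 2F/√(2b): u − w = 9.242714, 2F/√(2b) = 9.242713.)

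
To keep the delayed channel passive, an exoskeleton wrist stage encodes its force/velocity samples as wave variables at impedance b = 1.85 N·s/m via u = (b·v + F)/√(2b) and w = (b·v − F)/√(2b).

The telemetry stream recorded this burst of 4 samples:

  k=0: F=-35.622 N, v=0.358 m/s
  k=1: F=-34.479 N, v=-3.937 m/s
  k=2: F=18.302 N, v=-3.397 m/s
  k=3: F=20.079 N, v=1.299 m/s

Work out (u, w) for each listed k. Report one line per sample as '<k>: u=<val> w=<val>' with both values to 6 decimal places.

k=0: b·v=1.85×0.358=0.662300; √(2b)=1.923538; u=(0.662300+(-35.622))/1.923538=-18.174683, w=(0.662300−(-35.622))/1.923538=18.863309
k=1: b·v=1.85×(-3.937)=-7.283450; √(2b)=1.923538; u=(-7.283450+(-34.479))/1.923538=-21.711264, w=(-7.283450−(-34.479))/1.923538=14.138293
k=2: b·v=1.85×(-3.397)=-6.284450; √(2b)=1.923538; u=(-6.284450+18.302)/1.923538=6.247627, w=(-6.284450−18.302)/1.923538=-12.781887
k=3: b·v=1.85×1.299=2.403150; √(2b)=1.923538; u=(2.403150+20.079)/1.923538=11.687913, w=(2.403150−20.079)/1.923538=-9.189237

0: u=-18.174683 w=18.863309
1: u=-21.711264 w=14.138293
2: u=6.247627 w=-12.781887
3: u=11.687913 w=-9.189237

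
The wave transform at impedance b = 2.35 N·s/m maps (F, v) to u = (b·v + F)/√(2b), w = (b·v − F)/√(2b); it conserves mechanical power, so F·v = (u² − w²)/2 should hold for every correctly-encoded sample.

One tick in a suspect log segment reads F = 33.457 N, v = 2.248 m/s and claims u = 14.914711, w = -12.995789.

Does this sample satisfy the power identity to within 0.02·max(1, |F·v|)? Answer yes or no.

no

F·v = 33.457×2.248 = 75.211336 W.
(u² − w²)/2 = (222.448604 − 168.890532)/2 = 26.779036 W.
|Δ| = 48.432300;  2% of max(1, |F·v|) = 1.504227.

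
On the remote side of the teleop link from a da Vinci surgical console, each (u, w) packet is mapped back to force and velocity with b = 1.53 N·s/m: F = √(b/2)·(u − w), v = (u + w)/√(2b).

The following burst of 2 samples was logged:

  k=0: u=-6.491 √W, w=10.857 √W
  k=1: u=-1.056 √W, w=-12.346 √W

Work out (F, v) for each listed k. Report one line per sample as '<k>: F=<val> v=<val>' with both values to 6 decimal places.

k=0: u−w=-17.348000, u+w=4.366000; √(b/2)=0.874643, √(2b)=1.749286; F=0.874643×(-17.348)=-15.173303, v=4.366000/1.749286=2.495876
k=1: u−w=11.290000, u+w=-13.402000; √(b/2)=0.874643, √(2b)=1.749286; F=0.874643×11.29=9.874717, v=-13.402000/1.749286=-7.661413

0: F=-15.173303 v=2.495876
1: F=9.874717 v=-7.661413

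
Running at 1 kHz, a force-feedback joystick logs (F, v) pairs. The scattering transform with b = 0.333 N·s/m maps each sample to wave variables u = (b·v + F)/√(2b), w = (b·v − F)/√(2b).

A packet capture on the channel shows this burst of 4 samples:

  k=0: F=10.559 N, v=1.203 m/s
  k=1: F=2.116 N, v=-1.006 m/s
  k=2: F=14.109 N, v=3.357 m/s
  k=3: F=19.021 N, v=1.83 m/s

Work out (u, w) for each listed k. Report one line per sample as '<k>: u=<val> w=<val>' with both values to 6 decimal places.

0: u=13.429429 w=-12.447675
1: u=2.182365 w=-3.003349
2: u=18.658376 w=-15.918768
3: u=24.054250 w=-22.560808

k=0: b·v=0.333×1.203=0.400599; √(2b)=0.816088; u=(0.400599+10.559)/0.816088=13.429429, w=(0.400599−10.559)/0.816088=-12.447675
k=1: b·v=0.333×(-1.006)=-0.334998; √(2b)=0.816088; u=(-0.334998+2.116)/0.816088=2.182365, w=(-0.334998−2.116)/0.816088=-3.003349
k=2: b·v=0.333×3.357=1.117881; √(2b)=0.816088; u=(1.117881+14.109)/0.816088=18.658376, w=(1.117881−14.109)/0.816088=-15.918768
k=3: b·v=0.333×1.83=0.609390; √(2b)=0.816088; u=(0.609390+19.021)/0.816088=24.054250, w=(0.609390−19.021)/0.816088=-22.560808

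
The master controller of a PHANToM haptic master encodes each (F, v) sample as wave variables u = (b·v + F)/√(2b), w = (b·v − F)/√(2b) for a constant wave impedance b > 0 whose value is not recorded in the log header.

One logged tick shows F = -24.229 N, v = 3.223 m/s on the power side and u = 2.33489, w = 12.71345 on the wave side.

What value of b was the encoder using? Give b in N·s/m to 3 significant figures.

u + w = 15.0483;  u + w = √(2b)·v, so √(2b) = 15.0483/3.223 = 4.6690.
b = (√(2b))²/2 = 21.8000/2 = 10.9000.
(Check via u − w = 2F/√(2b): u − w = -10.3786, 2F/√(2b) = -10.3786.)

b = 10.9 N·s/m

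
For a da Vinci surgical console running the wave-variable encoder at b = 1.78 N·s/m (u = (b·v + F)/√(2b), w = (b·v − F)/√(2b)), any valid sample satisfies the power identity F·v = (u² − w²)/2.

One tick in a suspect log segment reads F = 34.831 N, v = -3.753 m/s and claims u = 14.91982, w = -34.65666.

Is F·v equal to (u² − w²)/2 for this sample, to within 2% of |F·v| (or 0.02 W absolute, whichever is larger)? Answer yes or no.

no

F·v = 34.831×(-3.753) = -130.72074 W.
(u² − w²)/2 = (222.60103 − 1201.08408)/2 = -489.24153 W.
|Δ| = 358.52078;  2% of max(1, |F·v|) = 2.61441.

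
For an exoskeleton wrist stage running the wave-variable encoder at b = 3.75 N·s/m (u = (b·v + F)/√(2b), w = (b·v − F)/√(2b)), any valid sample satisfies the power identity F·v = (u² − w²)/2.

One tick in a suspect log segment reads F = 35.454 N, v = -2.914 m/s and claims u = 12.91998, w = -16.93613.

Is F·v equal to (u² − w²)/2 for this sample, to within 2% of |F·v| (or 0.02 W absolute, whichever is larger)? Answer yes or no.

no

F·v = 35.454×(-2.914) = -103.3130 W.
(u² − w²)/2 = (166.9259 − 286.8325)/2 = -59.9533 W.
|Δ| = 43.3596;  2% of max(1, |F·v|) = 2.0663.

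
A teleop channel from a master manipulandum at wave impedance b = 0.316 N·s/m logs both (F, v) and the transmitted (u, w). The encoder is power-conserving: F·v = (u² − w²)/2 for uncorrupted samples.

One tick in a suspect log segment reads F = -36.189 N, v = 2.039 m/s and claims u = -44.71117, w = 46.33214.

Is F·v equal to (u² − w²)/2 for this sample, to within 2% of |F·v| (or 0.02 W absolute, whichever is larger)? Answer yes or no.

yes

F·v = (-36.189)×2.039 = -73.7894 W.
(u² − w²)/2 = (1999.0887 − 2146.6672)/2 = -73.7892 W.
|Δ| = 0.0001;  2% of max(1, |F·v|) = 1.4758.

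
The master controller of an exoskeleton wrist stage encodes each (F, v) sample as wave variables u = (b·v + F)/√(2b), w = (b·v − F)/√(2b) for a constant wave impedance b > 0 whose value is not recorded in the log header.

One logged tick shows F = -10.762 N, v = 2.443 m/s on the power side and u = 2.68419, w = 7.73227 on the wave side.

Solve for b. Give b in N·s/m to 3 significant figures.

b = 9.09 N·s/m

u + w = 10.41646;  u + w = √(2b)·v, so √(2b) = 10.41646/2.443 = 4.26380.
b = (√(2b))²/2 = 18.17998/2 = 9.08999.
(Check via u − w = 2F/√(2b): u − w = -5.04808, 2F/√(2b) = -5.04808.)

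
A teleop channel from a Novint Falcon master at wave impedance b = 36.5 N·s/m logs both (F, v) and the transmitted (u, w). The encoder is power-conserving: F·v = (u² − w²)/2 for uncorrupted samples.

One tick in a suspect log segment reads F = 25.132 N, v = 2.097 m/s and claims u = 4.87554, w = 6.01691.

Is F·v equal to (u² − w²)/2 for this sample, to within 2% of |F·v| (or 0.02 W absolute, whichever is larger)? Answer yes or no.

no

F·v = 25.132×2.097 = 52.70180 W.
(u² − w²)/2 = (23.77089 − 36.20321)/2 = -6.21616 W.
|Δ| = 58.91796;  2% of max(1, |F·v|) = 1.05404.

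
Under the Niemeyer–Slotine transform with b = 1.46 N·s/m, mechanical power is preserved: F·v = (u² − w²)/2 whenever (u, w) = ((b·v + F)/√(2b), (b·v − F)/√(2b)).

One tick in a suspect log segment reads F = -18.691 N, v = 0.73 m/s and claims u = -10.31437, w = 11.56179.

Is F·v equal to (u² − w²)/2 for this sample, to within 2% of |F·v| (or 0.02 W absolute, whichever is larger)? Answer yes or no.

F·v = (-18.691)×0.73 = -13.64443 W.
(u² − w²)/2 = (106.38623 − 133.67499)/2 = -13.64438 W.
|Δ| = 0.00005;  2% of max(1, |F·v|) = 0.27289.

yes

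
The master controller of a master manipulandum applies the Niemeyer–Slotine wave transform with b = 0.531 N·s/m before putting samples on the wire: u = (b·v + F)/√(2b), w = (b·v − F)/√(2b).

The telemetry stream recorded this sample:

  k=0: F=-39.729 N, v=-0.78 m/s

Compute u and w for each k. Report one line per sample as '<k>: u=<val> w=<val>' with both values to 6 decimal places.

0: u=-38.953772 w=38.149955

k=0: b·v=0.531×(-0.78)=-0.414180; √(2b)=1.030534; u=(-0.414180+(-39.729))/1.030534=-38.953772, w=(-0.414180−(-39.729))/1.030534=38.149955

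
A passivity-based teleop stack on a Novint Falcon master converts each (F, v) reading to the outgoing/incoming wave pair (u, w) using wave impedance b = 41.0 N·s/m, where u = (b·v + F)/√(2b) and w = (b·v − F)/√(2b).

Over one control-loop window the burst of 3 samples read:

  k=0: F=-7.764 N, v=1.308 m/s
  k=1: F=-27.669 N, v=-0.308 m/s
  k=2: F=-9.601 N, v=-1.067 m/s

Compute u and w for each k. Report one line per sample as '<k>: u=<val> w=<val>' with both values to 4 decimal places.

0: u=5.0648 w=6.7796
1: u=-4.4501 w=1.6610
2: u=-5.8913 w=-3.7708

k=0: b·v=41.0×1.308=53.6280; √(2b)=9.0554; u=(53.6280+(-7.764))/9.0554=5.0648, w=(53.6280−(-7.764))/9.0554=6.7796
k=1: b·v=41.0×(-0.308)=-12.6280; √(2b)=9.0554; u=(-12.6280+(-27.669))/9.0554=-4.4501, w=(-12.6280−(-27.669))/9.0554=1.6610
k=2: b·v=41.0×(-1.067)=-43.7470; √(2b)=9.0554; u=(-43.7470+(-9.601))/9.0554=-5.8913, w=(-43.7470−(-9.601))/9.0554=-3.7708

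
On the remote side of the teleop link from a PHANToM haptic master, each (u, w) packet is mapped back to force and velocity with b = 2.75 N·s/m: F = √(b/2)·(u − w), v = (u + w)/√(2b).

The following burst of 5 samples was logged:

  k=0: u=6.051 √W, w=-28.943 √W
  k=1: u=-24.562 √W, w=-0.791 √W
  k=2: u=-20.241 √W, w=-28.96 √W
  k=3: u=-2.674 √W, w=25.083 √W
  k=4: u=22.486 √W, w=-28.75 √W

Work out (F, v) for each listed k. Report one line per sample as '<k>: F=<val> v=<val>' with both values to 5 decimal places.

k=0: u−w=34.99400, u+w=-22.89200; √(b/2)=1.17260, √(2b)=2.34521; F=1.17260×34.994=41.03410, v=-22.89200/2.34521=-9.76118
k=1: u−w=-23.77100, u+w=-25.35300; √(b/2)=1.17260, √(2b)=2.34521; F=1.17260×(-23.771)=-27.87397, v=-25.35300/2.34521=-10.81056
k=2: u−w=8.71900, u+w=-49.20100; √(b/2)=1.17260, √(2b)=2.34521; F=1.17260×8.719=10.22393, v=-49.20100/2.34521=-20.97938
k=3: u−w=-27.75700, u+w=22.40900; √(b/2)=1.17260, √(2b)=2.34521; F=1.17260×(-27.757)=-32.54797, v=22.40900/2.34521=9.55523
k=4: u−w=51.23600, u+w=-6.26400; √(b/2)=1.17260, √(2b)=2.34521; F=1.17260×51.236=60.07954, v=-6.26400/2.34521=-2.67098

0: F=41.03410 v=-9.76118
1: F=-27.87397 v=-10.81056
2: F=10.22393 v=-20.97938
3: F=-32.54797 v=9.55523
4: F=60.07954 v=-2.67098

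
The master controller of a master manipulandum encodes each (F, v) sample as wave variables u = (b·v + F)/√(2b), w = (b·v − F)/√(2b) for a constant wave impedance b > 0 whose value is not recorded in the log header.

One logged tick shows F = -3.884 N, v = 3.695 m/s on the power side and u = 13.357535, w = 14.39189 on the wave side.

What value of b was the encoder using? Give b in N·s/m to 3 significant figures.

b = 28.2 N·s/m

u + w = 27.749425;  u + w = √(2b)·v, so √(2b) = 27.749425/3.695 = 7.509993.
b = (√(2b))²/2 = 56.399998/2 = 28.199999.
(Check via u − w = 2F/√(2b): u − w = -1.034355, 2F/√(2b) = -1.034355.)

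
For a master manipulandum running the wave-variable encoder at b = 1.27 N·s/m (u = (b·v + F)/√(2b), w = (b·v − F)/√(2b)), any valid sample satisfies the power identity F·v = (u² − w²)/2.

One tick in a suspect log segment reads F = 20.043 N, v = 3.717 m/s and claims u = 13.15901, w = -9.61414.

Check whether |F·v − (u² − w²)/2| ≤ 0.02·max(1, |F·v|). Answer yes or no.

no

F·v = 20.043×3.717 = 74.4998 W.
(u² − w²)/2 = (173.1595 − 92.4317)/2 = 40.3639 W.
|Δ| = 34.1359;  2% of max(1, |F·v|) = 1.4900.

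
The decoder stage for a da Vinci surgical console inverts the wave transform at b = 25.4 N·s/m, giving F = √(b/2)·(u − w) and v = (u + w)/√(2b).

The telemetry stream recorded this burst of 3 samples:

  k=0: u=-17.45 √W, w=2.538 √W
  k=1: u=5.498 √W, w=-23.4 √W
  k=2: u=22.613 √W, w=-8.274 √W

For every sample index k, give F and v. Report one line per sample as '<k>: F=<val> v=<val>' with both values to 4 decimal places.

k=0: u−w=-19.9880, u+w=-14.9120; √(b/2)=3.5637, √(2b)=7.1274; F=3.5637×(-19.988)=-71.2314, v=-14.9120/7.1274=-2.0922
k=1: u−w=28.8980, u+w=-17.9020; √(b/2)=3.5637, √(2b)=7.1274; F=3.5637×28.898=102.9840, v=-17.9020/7.1274=-2.5117
k=2: u−w=30.8870, u+w=14.3390; √(b/2)=3.5637, √(2b)=7.1274; F=3.5637×30.887=110.0722, v=14.3390/7.1274=2.0118

0: F=-71.2314 v=-2.0922
1: F=102.9840 v=-2.5117
2: F=110.0722 v=2.0118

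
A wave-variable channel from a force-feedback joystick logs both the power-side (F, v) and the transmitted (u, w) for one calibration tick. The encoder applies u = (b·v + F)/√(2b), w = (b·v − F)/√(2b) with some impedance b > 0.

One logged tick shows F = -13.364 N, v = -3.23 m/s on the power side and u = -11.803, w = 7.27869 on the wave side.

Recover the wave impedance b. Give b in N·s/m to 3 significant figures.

b = 0.981 N·s/m

u + w = -4.52431;  u + w = √(2b)·v, so √(2b) = -4.52431/(-3.23) = 1.40072.
b = (√(2b))²/2 = 1.96200/2 = 0.98100.
(Check via u − w = 2F/√(2b): u − w = -19.08169, 2F/√(2b) = -19.08168.)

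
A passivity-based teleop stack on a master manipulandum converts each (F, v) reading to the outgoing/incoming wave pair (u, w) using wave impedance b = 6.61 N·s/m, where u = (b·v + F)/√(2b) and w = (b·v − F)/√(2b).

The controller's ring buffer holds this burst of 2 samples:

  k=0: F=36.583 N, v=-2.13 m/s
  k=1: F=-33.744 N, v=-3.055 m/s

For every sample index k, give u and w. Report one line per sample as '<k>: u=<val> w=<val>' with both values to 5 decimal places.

0: u=6.18925 w=-13.93379
1: u=-14.83459 w=3.72682

k=0: b·v=6.61×(-2.13)=-14.07930; √(2b)=3.63593; u=(-14.07930+36.583)/3.63593=6.18925, w=(-14.07930−36.583)/3.63593=-13.93379
k=1: b·v=6.61×(-3.055)=-20.19355; √(2b)=3.63593; u=(-20.19355+(-33.744))/3.63593=-14.83459, w=(-20.19355−(-33.744))/3.63593=3.72682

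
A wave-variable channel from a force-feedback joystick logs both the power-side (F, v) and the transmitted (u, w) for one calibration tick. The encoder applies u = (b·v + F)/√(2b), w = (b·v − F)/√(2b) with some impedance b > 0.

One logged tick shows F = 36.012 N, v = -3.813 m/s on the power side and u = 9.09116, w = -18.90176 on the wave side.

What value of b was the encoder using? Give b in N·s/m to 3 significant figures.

b = 3.31 N·s/m

u + w = -9.8106;  u + w = √(2b)·v, so √(2b) = -9.8106/(-3.813) = 2.5729.
b = (√(2b))²/2 = 6.6200/2 = 3.3100.
(Check via u − w = 2F/√(2b): u − w = 27.9929, 2F/√(2b) = 27.9929.)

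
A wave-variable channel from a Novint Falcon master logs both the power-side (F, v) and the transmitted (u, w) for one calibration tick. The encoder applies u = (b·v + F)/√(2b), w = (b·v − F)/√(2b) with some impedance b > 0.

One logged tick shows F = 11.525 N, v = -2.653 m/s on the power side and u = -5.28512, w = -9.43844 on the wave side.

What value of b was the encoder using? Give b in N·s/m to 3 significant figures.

u + w = -14.7236;  u + w = √(2b)·v, so √(2b) = -14.7236/(-2.653) = 5.5498.
b = (√(2b))²/2 = 30.8000/2 = 15.4000.
(Check via u − w = 2F/√(2b): u − w = 4.1533, 2F/√(2b) = 4.1533.)

b = 15.4 N·s/m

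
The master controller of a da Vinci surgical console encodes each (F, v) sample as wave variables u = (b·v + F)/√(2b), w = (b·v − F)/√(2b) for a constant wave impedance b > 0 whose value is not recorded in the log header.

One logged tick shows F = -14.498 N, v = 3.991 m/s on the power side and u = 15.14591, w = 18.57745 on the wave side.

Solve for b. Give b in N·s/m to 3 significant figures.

u + w = 33.72336;  u + w = √(2b)·v, so √(2b) = 33.72336/3.991 = 8.44985.
b = (√(2b))²/2 = 71.40000/2 = 35.70000.
(Check via u − w = 2F/√(2b): u − w = -3.43154, 2F/√(2b) = -3.43154.)

b = 35.7 N·s/m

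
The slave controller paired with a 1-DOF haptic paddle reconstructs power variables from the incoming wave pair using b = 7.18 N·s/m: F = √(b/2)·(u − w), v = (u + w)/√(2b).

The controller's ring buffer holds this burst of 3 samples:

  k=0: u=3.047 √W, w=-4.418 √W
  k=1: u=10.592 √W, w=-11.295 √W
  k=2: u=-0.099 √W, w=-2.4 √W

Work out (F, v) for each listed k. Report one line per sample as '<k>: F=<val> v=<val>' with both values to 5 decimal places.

k=0: u−w=7.46500, u+w=-1.37100; √(b/2)=1.89473, √(2b)=3.78946; F=1.89473×7.465=14.14416, v=-1.37100/3.78946=-0.36179
k=1: u−w=21.88700, u+w=-0.70300; √(b/2)=1.89473, √(2b)=3.78946; F=1.89473×21.887=41.46995, v=-0.70300/3.78946=-0.18551
k=2: u−w=2.30100, u+w=-2.49900; √(b/2)=1.89473, √(2b)=3.78946; F=1.89473×2.301=4.35977, v=-2.49900/3.78946=-0.65946

0: F=14.14416 v=-0.36179
1: F=41.46995 v=-0.18551
2: F=4.35977 v=-0.65946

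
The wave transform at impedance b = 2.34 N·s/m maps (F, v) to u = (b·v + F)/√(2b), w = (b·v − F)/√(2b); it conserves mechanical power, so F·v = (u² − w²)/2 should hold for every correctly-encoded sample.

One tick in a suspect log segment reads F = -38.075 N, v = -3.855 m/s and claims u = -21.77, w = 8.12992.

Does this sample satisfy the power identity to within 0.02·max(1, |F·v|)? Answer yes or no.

no

F·v = (-38.075)×(-3.855) = 146.7791 W.
(u² − w²)/2 = (473.9329 − 66.0956)/2 = 203.9187 W.
|Δ| = 57.1395;  2% of max(1, |F·v|) = 2.9356.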